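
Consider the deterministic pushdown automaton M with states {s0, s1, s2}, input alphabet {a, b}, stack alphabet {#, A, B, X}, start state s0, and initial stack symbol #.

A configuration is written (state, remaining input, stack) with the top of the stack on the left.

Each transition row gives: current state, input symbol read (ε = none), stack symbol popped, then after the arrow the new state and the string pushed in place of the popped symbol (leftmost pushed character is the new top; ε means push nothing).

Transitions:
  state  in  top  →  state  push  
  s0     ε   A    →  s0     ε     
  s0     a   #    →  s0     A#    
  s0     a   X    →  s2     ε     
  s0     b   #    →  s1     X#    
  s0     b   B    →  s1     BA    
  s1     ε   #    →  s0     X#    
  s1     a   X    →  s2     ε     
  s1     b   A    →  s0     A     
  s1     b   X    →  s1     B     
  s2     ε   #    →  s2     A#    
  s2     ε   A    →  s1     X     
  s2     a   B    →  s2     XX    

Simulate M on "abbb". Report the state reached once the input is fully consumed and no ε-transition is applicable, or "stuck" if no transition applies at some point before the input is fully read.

stuck

(s0, abbb, #)
  read a, top #: go to s0, push A# → (s0, bbb, A#)
  ε-move, top A: go to s0, push ε → (s0, bbb, #)
  read b, top #: go to s1, push X# → (s1, bb, X#)
  read b, top X: go to s1, push B → (s1, b, B#)
No transition for (s1, b, top B); M blocks with input b remaining.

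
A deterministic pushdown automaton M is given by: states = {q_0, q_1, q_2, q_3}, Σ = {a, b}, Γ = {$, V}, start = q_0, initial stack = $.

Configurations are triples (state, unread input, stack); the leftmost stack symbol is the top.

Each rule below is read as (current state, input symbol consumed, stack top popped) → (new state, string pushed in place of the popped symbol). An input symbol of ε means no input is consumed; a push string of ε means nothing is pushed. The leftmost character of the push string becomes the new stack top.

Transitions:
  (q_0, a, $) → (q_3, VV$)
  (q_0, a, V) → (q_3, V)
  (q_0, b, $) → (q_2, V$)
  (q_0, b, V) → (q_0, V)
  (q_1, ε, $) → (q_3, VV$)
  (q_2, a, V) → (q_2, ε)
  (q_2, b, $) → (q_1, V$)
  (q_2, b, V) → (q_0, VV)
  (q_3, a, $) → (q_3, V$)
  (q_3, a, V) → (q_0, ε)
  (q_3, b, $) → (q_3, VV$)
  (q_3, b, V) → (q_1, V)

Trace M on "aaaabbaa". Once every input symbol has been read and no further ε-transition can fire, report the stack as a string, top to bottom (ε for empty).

V$

(q_0, aaaabbaa, $)
  read a, top $: go to q_3, push VV$ → (q_3, aaabbaa, VV$)
  read a, top V: go to q_0, push ε → (q_0, aabbaa, V$)
  read a, top V: go to q_3, push V → (q_3, abbaa, V$)
  read a, top V: go to q_0, push ε → (q_0, bbaa, $)
  read b, top $: go to q_2, push V$ → (q_2, baa, V$)
  read b, top V: go to q_0, push VV → (q_0, aa, VV$)
  read a, top V: go to q_3, push V → (q_3, a, VV$)
  read a, top V: go to q_0, push ε → (q_0, ε, V$)
All input consumed in state q_0 with stack V$.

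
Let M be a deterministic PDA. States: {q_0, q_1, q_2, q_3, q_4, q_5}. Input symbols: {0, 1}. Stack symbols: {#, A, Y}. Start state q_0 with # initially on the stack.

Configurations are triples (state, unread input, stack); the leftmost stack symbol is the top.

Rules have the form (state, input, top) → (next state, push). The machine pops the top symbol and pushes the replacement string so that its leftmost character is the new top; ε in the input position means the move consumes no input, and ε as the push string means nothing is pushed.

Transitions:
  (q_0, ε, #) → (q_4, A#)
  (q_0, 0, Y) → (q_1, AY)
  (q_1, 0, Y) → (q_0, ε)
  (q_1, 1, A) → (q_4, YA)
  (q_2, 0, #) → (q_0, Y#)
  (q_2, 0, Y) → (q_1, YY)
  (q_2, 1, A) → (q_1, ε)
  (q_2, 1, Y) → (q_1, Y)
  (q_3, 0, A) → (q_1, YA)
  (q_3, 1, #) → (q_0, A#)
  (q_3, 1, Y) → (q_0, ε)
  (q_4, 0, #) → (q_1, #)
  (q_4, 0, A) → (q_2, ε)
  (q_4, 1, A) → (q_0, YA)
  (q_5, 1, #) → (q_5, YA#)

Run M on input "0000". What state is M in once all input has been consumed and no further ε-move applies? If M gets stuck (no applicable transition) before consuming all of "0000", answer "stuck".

stuck

(q_0, 0000, #) ⊢ (q_4, 0000, A#) ⊢ (q_2, 000, #) ⊢ (q_0, 00, Y#) ⊢ (q_1, 0, AY#)
No transition for (q_1, 0, top A); M blocks with input 0 remaining.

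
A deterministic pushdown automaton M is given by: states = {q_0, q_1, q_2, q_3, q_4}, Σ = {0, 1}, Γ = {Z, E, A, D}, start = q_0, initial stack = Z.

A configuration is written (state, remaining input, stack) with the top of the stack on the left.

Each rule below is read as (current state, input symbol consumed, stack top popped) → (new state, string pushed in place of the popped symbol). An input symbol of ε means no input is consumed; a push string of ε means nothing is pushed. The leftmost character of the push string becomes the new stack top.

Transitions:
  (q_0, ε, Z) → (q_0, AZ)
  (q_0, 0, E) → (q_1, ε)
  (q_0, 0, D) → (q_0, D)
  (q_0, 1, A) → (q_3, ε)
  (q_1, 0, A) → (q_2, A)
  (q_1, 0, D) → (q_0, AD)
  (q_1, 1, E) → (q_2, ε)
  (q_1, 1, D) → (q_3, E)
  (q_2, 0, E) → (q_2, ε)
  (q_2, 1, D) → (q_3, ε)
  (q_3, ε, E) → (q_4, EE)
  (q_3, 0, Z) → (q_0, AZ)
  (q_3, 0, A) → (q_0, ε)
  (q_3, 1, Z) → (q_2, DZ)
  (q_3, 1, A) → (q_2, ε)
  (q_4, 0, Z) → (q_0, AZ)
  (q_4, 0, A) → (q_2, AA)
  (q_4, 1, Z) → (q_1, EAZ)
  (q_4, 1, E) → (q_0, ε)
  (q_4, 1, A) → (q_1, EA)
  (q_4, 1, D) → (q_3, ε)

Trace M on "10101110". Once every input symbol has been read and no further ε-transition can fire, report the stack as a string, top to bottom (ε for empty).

(q_0, 10101110, Z) ⊢ (q_0, 10101110, AZ) ⊢ (q_3, 0101110, Z) ⊢ (q_0, 101110, AZ) ⊢ (q_3, 01110, Z) ⊢ (q_0, 1110, AZ) ⊢ (q_3, 110, Z) ⊢ (q_2, 10, DZ) ⊢ (q_3, 0, Z) ⊢ (q_0, ε, AZ)
All input consumed in state q_0 with stack AZ.

AZ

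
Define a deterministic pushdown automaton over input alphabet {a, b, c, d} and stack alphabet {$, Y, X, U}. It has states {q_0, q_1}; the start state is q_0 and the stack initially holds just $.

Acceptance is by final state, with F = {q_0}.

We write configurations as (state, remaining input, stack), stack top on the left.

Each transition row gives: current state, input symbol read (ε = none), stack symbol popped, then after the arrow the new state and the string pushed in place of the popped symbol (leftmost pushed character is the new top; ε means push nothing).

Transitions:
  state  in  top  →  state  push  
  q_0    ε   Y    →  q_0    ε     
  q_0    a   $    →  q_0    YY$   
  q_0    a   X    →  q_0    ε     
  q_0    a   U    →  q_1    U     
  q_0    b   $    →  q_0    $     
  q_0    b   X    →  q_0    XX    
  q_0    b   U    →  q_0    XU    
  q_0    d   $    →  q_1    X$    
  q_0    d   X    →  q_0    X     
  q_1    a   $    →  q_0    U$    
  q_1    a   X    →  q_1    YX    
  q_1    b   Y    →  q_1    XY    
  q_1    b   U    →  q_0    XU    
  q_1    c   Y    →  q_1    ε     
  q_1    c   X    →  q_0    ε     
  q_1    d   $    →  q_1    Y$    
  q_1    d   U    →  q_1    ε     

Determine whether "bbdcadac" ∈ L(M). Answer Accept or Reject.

(q_0, bbdcadac, $)
  read b, top $: go to q_0, push $ → (q_0, bdcadac, $)
  read b, top $: go to q_0, push $ → (q_0, dcadac, $)
  read d, top $: go to q_1, push X$ → (q_1, cadac, X$)
  read c, top X: go to q_0, push ε → (q_0, adac, $)
  read a, top $: go to q_0, push YY$ → (q_0, dac, YY$)
  ε-move, top Y: go to q_0, push ε → (q_0, dac, Y$)
  ε-move, top Y: go to q_0, push ε → (q_0, dac, $)
  read d, top $: go to q_1, push X$ → (q_1, ac, X$)
  read a, top X: go to q_1, push YX → (q_1, c, YX$)
  read c, top Y: go to q_1, push ε → (q_1, ε, X$)
All input consumed; state q_1 ∉ F and no further ε-move applies.

Reject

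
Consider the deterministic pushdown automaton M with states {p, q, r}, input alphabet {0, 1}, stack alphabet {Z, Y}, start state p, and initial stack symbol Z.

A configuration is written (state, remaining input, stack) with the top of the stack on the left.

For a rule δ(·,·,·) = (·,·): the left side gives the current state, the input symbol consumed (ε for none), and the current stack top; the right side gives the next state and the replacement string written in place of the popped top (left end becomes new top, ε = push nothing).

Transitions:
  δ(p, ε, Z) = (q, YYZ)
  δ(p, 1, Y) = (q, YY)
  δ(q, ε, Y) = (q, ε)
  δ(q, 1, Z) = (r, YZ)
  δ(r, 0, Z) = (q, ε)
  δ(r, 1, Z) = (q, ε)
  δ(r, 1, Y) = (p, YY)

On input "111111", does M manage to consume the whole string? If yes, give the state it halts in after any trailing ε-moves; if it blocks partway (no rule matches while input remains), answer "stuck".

q

(p, 111111, Z)
  ε-move, top Z: go to q, push YYZ → (q, 111111, YYZ)
  ε-move, top Y: go to q, push ε → (q, 111111, YZ)
  ε-move, top Y: go to q, push ε → (q, 111111, Z)
  read 1, top Z: go to r, push YZ → (r, 11111, YZ)
  read 1, top Y: go to p, push YY → (p, 1111, YYZ)
  read 1, top Y: go to q, push YY → (q, 111, YYYZ)
  ε-move, top Y: go to q, push ε → (q, 111, YYZ)
  ε-move, top Y: go to q, push ε → (q, 111, YZ)
  ε-move, top Y: go to q, push ε → (q, 111, Z)
  read 1, top Z: go to r, push YZ → (r, 11, YZ)
  read 1, top Y: go to p, push YY → (p, 1, YYZ)
  read 1, top Y: go to q, push YY → (q, ε, YYYZ)
  ε-move, top Y: go to q, push ε → (q, ε, YYZ)
  ε-move, top Y: go to q, push ε → (q, ε, YZ)
  ε-move, top Y: go to q, push ε → (q, ε, Z)
All input consumed; M is in state q.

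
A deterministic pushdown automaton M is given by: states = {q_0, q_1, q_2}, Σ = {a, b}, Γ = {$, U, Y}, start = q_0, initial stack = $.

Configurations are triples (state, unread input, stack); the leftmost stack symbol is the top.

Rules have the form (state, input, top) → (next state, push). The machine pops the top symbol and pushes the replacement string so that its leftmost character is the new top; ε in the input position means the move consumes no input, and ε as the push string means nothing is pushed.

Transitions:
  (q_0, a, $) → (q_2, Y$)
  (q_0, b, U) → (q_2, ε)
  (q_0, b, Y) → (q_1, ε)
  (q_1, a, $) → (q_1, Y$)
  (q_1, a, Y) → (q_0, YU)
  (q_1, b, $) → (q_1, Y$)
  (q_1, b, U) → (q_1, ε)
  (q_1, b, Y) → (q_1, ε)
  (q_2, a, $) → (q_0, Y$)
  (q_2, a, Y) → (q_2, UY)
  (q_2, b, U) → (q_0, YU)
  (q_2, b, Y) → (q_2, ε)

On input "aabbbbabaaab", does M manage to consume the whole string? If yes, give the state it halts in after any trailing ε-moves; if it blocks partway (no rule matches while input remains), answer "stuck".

stuck

(q_0, aabbbbabaaab, $) ⊢ (q_2, abbbbabaaab, Y$) ⊢ (q_2, bbbbabaaab, UY$) ⊢ (q_0, bbbabaaab, YUY$) ⊢ (q_1, bbabaaab, UY$) ⊢ (q_1, babaaab, Y$) ⊢ (q_1, abaaab, $) ⊢ (q_1, baaab, Y$) ⊢ (q_1, aaab, $) ⊢ (q_1, aab, Y$) ⊢ (q_0, ab, YU$)
No transition for (q_0, a, top Y); M blocks with input ab remaining.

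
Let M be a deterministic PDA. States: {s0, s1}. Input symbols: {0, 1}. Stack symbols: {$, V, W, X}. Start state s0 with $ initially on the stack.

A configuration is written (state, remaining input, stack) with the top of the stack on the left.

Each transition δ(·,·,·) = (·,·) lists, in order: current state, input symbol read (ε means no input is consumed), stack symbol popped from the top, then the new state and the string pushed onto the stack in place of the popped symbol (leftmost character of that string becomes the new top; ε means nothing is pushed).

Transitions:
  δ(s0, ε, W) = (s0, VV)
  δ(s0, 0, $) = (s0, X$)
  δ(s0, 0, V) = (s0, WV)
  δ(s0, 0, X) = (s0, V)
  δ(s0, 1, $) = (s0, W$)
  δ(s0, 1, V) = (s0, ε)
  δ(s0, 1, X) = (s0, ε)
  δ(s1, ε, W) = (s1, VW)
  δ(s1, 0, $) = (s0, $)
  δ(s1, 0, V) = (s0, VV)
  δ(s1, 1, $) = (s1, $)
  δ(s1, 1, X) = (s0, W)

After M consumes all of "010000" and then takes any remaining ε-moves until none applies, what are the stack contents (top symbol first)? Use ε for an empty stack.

VVVVV$

(s0, 010000, $)
  read 0, top $: go to s0, push X$ → (s0, 10000, X$)
  read 1, top X: go to s0, push ε → (s0, 0000, $)
  read 0, top $: go to s0, push X$ → (s0, 000, X$)
  read 0, top X: go to s0, push V → (s0, 00, V$)
  read 0, top V: go to s0, push WV → (s0, 0, WV$)
  ε-move, top W: go to s0, push VV → (s0, 0, VVV$)
  read 0, top V: go to s0, push WV → (s0, ε, WVVV$)
  ε-move, top W: go to s0, push VV → (s0, ε, VVVVV$)
All input consumed in state s0 with stack VVVVV$.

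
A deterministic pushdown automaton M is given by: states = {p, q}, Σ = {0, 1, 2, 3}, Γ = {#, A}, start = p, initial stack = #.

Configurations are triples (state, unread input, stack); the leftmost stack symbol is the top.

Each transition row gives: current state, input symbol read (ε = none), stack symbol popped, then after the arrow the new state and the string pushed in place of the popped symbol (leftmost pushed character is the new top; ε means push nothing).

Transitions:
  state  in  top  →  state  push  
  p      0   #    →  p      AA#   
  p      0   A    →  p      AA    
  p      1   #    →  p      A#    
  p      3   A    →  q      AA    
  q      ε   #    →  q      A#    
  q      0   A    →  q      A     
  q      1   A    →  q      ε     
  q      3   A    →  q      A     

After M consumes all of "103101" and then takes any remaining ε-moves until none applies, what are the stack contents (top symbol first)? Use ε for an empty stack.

A#

(p, 103101, #)
  read 1, top #: go to p, push A# → (p, 03101, A#)
  read 0, top A: go to p, push AA → (p, 3101, AA#)
  read 3, top A: go to q, push AA → (q, 101, AAA#)
  read 1, top A: go to q, push ε → (q, 01, AA#)
  read 0, top A: go to q, push A → (q, 1, AA#)
  read 1, top A: go to q, push ε → (q, ε, A#)
All input consumed in state q with stack A#.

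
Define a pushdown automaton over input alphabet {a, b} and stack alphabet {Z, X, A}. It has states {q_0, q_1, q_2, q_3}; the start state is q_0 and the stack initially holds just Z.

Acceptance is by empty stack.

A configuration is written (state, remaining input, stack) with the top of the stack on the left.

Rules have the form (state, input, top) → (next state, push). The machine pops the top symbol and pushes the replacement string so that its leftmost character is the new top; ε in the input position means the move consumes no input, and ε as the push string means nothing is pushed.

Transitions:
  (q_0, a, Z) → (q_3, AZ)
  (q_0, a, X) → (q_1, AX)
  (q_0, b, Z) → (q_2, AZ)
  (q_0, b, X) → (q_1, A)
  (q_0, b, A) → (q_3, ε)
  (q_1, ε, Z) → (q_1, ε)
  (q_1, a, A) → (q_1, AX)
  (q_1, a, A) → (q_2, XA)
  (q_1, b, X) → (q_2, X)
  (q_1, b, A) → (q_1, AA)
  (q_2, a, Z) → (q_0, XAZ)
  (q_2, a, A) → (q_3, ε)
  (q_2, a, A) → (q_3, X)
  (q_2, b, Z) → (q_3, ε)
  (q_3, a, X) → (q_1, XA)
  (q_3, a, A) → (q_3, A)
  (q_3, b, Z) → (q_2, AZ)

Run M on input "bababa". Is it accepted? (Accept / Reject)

No computation consumes all input and empties the stack.

Reject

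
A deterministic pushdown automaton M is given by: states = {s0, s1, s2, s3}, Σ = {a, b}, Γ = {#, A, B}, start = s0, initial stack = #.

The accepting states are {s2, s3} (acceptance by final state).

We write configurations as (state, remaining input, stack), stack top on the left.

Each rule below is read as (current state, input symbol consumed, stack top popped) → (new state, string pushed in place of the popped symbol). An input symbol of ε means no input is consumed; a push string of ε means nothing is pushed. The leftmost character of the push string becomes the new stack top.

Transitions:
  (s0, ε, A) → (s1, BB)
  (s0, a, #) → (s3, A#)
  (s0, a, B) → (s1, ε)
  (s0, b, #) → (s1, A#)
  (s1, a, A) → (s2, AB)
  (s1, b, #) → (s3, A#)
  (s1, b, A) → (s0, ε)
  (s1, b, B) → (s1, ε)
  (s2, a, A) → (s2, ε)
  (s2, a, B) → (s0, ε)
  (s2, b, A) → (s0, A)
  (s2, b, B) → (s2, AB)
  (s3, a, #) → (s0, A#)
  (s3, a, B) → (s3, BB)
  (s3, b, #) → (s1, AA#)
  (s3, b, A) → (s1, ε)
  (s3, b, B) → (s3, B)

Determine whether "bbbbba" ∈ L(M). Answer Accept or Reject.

(s0, bbbbba, #)
  read b, top #: go to s1, push A# → (s1, bbbba, A#)
  read b, top A: go to s0, push ε → (s0, bbba, #)
  read b, top #: go to s1, push A# → (s1, bba, A#)
  read b, top A: go to s0, push ε → (s0, ba, #)
  read b, top #: go to s1, push A# → (s1, a, A#)
  read a, top A: go to s2, push AB → (s2, ε, AB#)
All input consumed; state s2 ∈ F.

Accept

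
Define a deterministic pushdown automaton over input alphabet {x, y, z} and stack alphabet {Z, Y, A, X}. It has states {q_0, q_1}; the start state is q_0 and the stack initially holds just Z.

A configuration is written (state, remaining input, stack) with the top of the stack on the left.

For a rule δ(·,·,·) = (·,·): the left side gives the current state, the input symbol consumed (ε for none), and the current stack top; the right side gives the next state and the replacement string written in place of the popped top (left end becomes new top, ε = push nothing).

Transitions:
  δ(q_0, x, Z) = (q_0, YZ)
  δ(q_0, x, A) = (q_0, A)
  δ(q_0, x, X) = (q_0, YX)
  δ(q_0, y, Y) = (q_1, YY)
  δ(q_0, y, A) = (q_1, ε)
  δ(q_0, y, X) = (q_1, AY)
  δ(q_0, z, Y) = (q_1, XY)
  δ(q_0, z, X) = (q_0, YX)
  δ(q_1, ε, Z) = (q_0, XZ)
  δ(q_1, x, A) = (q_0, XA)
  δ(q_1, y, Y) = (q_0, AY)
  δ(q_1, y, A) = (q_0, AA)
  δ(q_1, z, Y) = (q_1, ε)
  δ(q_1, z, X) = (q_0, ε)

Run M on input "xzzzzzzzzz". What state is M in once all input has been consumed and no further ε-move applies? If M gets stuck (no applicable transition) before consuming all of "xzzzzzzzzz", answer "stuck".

(q_0, xzzzzzzzzz, Z) ⊢ (q_0, zzzzzzzzz, YZ) ⊢ (q_1, zzzzzzzz, XYZ) ⊢ (q_0, zzzzzzz, YZ) ⊢ (q_1, zzzzzz, XYZ) ⊢ (q_0, zzzzz, YZ) ⊢ (q_1, zzzz, XYZ) ⊢ (q_0, zzz, YZ) ⊢ (q_1, zz, XYZ) ⊢ (q_0, z, YZ) ⊢ (q_1, ε, XYZ)
All input consumed; M is in state q_1.

q_1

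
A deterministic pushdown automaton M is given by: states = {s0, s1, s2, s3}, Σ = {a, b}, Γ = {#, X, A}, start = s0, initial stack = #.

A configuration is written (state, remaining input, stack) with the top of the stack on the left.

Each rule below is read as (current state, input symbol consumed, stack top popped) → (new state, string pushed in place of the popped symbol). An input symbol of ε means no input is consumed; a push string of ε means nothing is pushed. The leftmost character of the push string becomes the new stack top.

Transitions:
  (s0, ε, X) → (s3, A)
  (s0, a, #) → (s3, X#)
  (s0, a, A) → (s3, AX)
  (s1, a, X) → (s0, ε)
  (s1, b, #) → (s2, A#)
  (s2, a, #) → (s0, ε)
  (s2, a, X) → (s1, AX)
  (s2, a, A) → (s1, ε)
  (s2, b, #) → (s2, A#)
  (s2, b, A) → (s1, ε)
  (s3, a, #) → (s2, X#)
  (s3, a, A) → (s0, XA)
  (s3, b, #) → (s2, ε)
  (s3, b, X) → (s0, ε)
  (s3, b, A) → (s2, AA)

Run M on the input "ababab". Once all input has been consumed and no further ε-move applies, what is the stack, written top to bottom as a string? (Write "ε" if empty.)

(s0, ababab, #)
  read a, top #: go to s3, push X# → (s3, babab, X#)
  read b, top X: go to s0, push ε → (s0, abab, #)
  read a, top #: go to s3, push X# → (s3, bab, X#)
  read b, top X: go to s0, push ε → (s0, ab, #)
  read a, top #: go to s3, push X# → (s3, b, X#)
  read b, top X: go to s0, push ε → (s0, ε, #)
All input consumed in state s0 with stack #.

#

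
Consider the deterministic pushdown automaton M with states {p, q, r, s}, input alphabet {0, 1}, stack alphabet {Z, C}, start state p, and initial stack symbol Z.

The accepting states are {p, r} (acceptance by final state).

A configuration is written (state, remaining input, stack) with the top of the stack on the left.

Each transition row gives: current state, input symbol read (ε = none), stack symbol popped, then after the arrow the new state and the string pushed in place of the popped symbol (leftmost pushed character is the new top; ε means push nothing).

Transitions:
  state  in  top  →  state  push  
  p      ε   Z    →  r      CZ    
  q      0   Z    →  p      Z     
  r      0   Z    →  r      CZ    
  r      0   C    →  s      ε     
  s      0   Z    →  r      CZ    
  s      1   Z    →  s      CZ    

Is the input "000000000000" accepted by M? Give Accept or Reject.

Accept

(p, 000000000000, Z) ⊢ (r, 000000000000, CZ) ⊢ (s, 00000000000, Z) ⊢ (r, 0000000000, CZ) ⊢ (s, 000000000, Z) ⊢ (r, 00000000, CZ) ⊢ (s, 0000000, Z) ⊢ (r, 000000, CZ) ⊢ (s, 00000, Z) ⊢ (r, 0000, CZ) ⊢ (s, 000, Z) ⊢ (r, 00, CZ) ⊢ (s, 0, Z) ⊢ (r, ε, CZ)
All input consumed; state r ∈ F.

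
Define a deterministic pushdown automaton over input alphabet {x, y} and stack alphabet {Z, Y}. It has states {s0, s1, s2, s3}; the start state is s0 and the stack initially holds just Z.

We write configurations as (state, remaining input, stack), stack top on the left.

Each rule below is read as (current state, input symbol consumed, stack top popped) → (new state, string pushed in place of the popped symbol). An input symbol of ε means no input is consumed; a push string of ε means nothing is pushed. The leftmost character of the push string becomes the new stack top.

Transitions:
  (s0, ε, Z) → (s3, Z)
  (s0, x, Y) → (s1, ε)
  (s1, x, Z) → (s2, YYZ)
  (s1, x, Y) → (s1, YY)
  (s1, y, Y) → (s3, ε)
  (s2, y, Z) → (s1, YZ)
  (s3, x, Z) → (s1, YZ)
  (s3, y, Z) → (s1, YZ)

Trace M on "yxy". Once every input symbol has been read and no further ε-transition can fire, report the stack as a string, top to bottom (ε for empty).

(s0, yxy, Z) ⊢ (s3, yxy, Z) ⊢ (s1, xy, YZ) ⊢ (s1, y, YYZ) ⊢ (s3, ε, YZ)
All input consumed in state s3 with stack YZ.

YZ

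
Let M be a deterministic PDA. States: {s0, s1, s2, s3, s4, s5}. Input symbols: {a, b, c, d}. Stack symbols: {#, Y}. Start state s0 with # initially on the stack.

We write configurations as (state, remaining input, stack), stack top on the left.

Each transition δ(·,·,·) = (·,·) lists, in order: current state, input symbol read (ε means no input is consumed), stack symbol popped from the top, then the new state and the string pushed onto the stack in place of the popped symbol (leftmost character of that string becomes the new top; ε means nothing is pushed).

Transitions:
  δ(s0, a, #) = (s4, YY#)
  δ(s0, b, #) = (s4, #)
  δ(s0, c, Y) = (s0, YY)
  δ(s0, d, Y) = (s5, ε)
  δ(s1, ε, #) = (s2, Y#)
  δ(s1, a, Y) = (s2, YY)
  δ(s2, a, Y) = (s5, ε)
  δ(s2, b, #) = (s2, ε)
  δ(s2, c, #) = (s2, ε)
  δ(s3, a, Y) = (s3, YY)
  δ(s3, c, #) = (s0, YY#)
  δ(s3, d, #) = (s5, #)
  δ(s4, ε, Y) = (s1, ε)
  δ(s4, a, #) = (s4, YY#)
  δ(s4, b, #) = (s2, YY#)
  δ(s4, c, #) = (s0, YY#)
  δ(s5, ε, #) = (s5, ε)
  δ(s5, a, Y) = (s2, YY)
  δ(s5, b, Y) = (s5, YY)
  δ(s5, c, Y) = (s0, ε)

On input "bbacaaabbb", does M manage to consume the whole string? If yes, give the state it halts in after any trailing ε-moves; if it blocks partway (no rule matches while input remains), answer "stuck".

(s0, bbacaaabbb, #) ⊢ (s4, bacaaabbb, #) ⊢ (s2, acaaabbb, YY#) ⊢ (s5, caaabbb, Y#) ⊢ (s0, aaabbb, #) ⊢ (s4, aabbb, YY#) ⊢ (s1, aabbb, Y#) ⊢ (s2, abbb, YY#) ⊢ (s5, bbb, Y#) ⊢ (s5, bb, YY#) ⊢ (s5, b, YYY#) ⊢ (s5, ε, YYYY#)
All input consumed; M is in state s5.

s5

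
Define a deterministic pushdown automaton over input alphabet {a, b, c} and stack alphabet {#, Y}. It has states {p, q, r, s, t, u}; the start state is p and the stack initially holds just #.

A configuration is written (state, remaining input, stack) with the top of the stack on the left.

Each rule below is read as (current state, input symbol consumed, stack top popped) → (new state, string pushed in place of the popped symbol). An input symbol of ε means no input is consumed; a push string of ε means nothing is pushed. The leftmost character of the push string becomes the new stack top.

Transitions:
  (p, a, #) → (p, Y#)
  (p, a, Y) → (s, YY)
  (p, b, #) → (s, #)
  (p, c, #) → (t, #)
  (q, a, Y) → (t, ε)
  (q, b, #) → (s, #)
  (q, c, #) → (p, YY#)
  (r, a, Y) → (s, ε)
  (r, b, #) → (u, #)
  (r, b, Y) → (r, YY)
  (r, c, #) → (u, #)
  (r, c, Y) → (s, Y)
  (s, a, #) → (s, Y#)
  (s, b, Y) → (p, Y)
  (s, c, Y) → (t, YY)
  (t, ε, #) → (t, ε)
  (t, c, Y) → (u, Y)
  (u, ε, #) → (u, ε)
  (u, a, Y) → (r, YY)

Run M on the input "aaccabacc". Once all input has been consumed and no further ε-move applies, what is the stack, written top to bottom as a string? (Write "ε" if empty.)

(p, aaccabacc, #) ⊢ (p, accabacc, Y#) ⊢ (s, ccabacc, YY#) ⊢ (t, cabacc, YYY#) ⊢ (u, abacc, YYY#) ⊢ (r, bacc, YYYY#) ⊢ (r, acc, YYYYY#) ⊢ (s, cc, YYYY#) ⊢ (t, c, YYYYY#) ⊢ (u, ε, YYYYY#)
All input consumed in state u with stack YYYYY#.

YYYYY#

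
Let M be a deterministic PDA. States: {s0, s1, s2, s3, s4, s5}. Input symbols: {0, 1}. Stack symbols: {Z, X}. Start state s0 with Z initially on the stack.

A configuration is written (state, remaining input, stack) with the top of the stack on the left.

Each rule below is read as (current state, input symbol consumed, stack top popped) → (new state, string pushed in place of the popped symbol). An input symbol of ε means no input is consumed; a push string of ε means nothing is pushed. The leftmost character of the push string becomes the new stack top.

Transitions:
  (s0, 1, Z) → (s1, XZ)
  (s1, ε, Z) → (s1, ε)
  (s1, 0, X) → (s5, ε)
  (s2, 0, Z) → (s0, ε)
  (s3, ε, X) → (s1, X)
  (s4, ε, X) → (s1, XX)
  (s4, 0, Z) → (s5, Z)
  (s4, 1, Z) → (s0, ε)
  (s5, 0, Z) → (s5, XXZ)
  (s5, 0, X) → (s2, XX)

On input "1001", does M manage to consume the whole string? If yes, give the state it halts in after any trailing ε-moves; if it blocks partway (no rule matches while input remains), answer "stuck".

stuck

(s0, 1001, Z)
  read 1, top Z: go to s1, push XZ → (s1, 001, XZ)
  read 0, top X: go to s5, push ε → (s5, 01, Z)
  read 0, top Z: go to s5, push XXZ → (s5, 1, XXZ)
No transition for (s5, 1, top X); M blocks with input 1 remaining.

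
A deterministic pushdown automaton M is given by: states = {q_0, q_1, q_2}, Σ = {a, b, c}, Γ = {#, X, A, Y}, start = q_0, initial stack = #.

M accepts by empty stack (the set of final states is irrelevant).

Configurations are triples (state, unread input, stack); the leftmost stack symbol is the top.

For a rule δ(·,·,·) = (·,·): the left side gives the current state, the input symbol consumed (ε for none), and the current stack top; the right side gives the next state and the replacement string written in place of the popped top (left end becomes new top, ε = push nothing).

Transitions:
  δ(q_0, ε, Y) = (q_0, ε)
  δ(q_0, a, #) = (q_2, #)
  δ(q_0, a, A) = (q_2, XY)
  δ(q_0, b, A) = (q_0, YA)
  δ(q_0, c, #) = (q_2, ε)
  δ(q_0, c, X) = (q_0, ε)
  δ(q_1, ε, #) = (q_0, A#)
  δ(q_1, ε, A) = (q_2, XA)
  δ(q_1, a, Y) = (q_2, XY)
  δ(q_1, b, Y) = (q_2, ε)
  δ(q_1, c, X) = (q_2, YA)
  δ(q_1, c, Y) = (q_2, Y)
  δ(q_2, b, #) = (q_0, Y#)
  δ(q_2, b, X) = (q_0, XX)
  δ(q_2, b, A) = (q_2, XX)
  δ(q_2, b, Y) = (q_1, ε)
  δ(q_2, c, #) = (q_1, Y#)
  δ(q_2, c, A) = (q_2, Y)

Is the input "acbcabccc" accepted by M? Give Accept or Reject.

(q_0, acbcabccc, #)
  read a, top #: go to q_2, push # → (q_2, cbcabccc, #)
  read c, top #: go to q_1, push Y# → (q_1, bcabccc, Y#)
  read b, top Y: go to q_2, push ε → (q_2, cabccc, #)
  read c, top #: go to q_1, push Y# → (q_1, abccc, Y#)
  read a, top Y: go to q_2, push XY → (q_2, bccc, XY#)
  read b, top X: go to q_0, push XX → (q_0, ccc, XXY#)
  read c, top X: go to q_0, push ε → (q_0, cc, XY#)
  read c, top X: go to q_0, push ε → (q_0, c, Y#)
  ε-move, top Y: go to q_0, push ε → (q_0, c, #)
  read c, top #: go to q_2, push ε → (q_2, ε, ε)
All input consumed and the stack is empty.

Accept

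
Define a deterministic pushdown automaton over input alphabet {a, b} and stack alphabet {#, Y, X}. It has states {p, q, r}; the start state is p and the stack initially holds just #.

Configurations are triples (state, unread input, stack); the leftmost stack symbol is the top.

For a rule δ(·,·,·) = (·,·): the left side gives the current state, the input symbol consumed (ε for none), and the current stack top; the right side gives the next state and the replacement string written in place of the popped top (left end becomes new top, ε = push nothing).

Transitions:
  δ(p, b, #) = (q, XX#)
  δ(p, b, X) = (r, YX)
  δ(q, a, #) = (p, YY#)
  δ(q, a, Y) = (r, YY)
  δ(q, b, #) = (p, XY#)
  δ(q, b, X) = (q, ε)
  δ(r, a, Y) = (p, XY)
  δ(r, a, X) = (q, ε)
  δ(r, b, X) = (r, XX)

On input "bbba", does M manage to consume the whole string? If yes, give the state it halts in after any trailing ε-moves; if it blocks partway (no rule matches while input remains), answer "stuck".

(p, bbba, #)
  read b, top #: go to q, push XX# → (q, bba, XX#)
  read b, top X: go to q, push ε → (q, ba, X#)
  read b, top X: go to q, push ε → (q, a, #)
  read a, top #: go to p, push YY# → (p, ε, YY#)
All input consumed; M is in state p.

p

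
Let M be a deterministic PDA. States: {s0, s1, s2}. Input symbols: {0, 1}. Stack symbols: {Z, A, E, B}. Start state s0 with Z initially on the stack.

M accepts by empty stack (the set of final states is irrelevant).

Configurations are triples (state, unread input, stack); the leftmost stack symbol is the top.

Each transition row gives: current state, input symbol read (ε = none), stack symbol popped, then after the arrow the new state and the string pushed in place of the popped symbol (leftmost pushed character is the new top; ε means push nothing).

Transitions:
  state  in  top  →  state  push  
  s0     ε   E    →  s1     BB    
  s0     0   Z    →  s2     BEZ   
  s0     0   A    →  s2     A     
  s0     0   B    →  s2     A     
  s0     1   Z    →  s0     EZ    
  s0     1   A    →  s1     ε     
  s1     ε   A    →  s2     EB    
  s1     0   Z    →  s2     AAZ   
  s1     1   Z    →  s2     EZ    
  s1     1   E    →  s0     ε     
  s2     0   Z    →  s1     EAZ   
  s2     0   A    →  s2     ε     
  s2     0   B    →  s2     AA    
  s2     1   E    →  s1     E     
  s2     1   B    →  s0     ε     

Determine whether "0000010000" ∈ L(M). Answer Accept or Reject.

Reject

(s0, 0000010000, Z)
  read 0, top Z: go to s2, push BEZ → (s2, 000010000, BEZ)
  read 0, top B: go to s2, push AA → (s2, 00010000, AAEZ)
  read 0, top A: go to s2, push ε → (s2, 0010000, AEZ)
  read 0, top A: go to s2, push ε → (s2, 010000, EZ)
No transition applies at (s2, 010000, EZ); input not fully consumed.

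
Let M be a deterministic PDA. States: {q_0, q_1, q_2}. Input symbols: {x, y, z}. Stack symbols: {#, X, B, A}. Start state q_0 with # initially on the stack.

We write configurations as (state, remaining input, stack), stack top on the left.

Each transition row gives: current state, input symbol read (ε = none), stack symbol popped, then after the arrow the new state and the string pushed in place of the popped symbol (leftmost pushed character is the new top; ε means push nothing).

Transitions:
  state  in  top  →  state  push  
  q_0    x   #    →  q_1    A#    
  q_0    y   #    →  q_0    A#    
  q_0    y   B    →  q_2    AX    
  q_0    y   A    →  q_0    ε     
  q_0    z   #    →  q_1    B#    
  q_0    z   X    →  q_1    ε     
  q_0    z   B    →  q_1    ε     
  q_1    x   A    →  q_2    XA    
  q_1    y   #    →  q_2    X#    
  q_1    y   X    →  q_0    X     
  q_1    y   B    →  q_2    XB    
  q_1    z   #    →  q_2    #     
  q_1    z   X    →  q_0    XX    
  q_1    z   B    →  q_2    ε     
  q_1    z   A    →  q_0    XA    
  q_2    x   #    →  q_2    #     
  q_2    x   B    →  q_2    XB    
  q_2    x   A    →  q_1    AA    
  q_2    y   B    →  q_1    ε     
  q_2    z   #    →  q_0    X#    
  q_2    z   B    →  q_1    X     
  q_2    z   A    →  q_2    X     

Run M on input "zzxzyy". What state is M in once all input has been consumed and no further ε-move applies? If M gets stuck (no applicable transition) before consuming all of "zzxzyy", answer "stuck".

(q_0, zzxzyy, #)
  read z, top #: go to q_1, push B# → (q_1, zxzyy, B#)
  read z, top B: go to q_2, push ε → (q_2, xzyy, #)
  read x, top #: go to q_2, push # → (q_2, zyy, #)
  read z, top #: go to q_0, push X# → (q_0, yy, X#)
No transition for (q_0, y, top X); M blocks with input yy remaining.

stuck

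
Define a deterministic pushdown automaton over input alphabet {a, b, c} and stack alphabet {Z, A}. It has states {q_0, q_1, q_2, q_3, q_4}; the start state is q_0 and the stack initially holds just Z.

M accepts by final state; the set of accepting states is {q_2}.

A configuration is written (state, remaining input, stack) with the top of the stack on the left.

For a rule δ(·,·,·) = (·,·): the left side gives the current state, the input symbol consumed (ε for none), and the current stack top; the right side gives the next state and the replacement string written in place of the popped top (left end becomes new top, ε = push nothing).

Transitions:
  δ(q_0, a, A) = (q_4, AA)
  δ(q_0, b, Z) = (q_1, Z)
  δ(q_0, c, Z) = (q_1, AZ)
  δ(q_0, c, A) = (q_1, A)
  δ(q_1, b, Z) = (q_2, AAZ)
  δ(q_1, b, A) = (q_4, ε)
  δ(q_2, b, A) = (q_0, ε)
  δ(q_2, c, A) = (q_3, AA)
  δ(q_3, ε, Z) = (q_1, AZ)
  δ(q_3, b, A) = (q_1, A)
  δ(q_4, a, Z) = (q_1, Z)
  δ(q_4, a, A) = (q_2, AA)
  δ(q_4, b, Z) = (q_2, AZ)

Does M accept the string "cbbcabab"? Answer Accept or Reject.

(q_0, cbbcabab, Z)
  read c, top Z: go to q_1, push AZ → (q_1, bbcabab, AZ)
  read b, top A: go to q_4, push ε → (q_4, bcabab, Z)
  read b, top Z: go to q_2, push AZ → (q_2, cabab, AZ)
  read c, top A: go to q_3, push AA → (q_3, abab, AAZ)
No transition applies at (q_3, abab, AAZ); input not fully consumed.

Reject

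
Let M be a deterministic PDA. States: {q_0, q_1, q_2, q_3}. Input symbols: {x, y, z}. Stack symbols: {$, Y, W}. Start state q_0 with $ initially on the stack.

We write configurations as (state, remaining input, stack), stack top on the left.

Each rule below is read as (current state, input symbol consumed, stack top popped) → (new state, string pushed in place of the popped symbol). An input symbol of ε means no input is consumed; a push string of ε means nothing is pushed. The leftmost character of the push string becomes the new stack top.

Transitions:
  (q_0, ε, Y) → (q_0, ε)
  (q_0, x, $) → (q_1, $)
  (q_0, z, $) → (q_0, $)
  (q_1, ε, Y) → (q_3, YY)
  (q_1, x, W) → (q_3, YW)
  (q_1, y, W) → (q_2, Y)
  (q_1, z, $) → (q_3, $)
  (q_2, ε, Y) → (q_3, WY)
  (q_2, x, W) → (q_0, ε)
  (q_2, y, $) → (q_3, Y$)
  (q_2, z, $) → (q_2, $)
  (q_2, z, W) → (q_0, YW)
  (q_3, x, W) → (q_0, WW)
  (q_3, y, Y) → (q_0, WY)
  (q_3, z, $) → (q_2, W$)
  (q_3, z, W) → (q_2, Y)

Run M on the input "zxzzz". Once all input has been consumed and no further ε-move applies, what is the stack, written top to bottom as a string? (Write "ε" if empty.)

W$

(q_0, zxzzz, $)
  read z, top $: go to q_0, push $ → (q_0, xzzz, $)
  read x, top $: go to q_1, push $ → (q_1, zzz, $)
  read z, top $: go to q_3, push $ → (q_3, zz, $)
  read z, top $: go to q_2, push W$ → (q_2, z, W$)
  read z, top W: go to q_0, push YW → (q_0, ε, YW$)
  ε-move, top Y: go to q_0, push ε → (q_0, ε, W$)
All input consumed in state q_0 with stack W$.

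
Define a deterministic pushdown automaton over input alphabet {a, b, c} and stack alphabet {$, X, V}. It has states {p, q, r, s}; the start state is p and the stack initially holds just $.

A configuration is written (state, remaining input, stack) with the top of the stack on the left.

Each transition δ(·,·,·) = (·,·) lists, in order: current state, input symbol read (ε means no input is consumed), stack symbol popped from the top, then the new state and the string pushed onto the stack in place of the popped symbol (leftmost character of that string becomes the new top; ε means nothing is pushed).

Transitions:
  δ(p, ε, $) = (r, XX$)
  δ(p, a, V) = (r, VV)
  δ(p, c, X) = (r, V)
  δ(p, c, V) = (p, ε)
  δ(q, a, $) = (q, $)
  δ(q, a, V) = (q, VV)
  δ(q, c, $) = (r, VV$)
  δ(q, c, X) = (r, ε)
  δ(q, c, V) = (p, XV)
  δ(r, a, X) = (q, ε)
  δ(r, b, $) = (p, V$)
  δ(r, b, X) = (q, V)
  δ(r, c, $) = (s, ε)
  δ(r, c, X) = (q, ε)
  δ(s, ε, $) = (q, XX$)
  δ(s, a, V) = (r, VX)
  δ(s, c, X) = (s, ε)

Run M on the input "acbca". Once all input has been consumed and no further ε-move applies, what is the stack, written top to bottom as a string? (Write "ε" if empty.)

(p, acbca, $)
  ε-move, top $: go to r, push XX$ → (r, acbca, XX$)
  read a, top X: go to q, push ε → (q, cbca, X$)
  read c, top X: go to r, push ε → (r, bca, $)
  read b, top $: go to p, push V$ → (p, ca, V$)
  read c, top V: go to p, push ε → (p, a, $)
  ε-move, top $: go to r, push XX$ → (r, a, XX$)
  read a, top X: go to q, push ε → (q, ε, X$)
All input consumed in state q with stack X$.

X$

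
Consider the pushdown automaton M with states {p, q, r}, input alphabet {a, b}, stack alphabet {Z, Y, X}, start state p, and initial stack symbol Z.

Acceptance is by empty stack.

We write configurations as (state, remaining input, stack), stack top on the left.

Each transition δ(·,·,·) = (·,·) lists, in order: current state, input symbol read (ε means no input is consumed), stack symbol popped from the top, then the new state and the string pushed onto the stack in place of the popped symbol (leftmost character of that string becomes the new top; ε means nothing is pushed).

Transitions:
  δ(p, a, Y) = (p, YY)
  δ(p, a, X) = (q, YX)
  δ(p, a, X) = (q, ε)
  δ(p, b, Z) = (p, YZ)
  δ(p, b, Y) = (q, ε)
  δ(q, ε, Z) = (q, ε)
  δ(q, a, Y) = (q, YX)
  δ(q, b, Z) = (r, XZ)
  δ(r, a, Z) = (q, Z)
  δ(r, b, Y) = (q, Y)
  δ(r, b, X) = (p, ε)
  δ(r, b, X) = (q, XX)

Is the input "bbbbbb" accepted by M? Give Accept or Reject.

Accept

One accepting computation: (p, bbbbbb, Z) ⊢ (p, bbbbb, YZ) ⊢ (q, bbbb, Z) ⊢ (r, bbb, XZ) ⊢ (p, bb, Z) ⊢ (p, b, YZ) ⊢ (q, ε, Z) ⊢ (q, ε, ε)
All input consumed and the stack is empty.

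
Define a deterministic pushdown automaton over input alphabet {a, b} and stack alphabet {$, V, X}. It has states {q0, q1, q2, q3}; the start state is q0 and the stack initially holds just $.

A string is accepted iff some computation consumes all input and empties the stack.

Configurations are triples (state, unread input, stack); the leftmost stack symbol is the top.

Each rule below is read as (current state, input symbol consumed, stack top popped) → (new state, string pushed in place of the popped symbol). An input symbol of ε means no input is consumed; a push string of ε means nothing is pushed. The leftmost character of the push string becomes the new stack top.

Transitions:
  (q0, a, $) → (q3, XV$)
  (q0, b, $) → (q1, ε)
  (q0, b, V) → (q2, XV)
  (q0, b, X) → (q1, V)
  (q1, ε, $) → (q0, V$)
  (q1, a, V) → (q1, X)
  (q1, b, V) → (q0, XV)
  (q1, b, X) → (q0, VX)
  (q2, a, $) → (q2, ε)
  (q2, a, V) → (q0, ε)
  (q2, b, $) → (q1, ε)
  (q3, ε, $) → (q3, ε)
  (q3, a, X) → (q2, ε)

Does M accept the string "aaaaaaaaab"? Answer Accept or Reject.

(q0, aaaaaaaaab, $) ⊢ (q3, aaaaaaaab, XV$) ⊢ (q2, aaaaaaab, V$) ⊢ (q0, aaaaaab, $) ⊢ (q3, aaaaab, XV$) ⊢ (q2, aaaab, V$) ⊢ (q0, aaab, $) ⊢ (q3, aab, XV$) ⊢ (q2, ab, V$) ⊢ (q0, b, $) ⊢ (q1, ε, ε)
All input consumed and the stack is empty.

Accept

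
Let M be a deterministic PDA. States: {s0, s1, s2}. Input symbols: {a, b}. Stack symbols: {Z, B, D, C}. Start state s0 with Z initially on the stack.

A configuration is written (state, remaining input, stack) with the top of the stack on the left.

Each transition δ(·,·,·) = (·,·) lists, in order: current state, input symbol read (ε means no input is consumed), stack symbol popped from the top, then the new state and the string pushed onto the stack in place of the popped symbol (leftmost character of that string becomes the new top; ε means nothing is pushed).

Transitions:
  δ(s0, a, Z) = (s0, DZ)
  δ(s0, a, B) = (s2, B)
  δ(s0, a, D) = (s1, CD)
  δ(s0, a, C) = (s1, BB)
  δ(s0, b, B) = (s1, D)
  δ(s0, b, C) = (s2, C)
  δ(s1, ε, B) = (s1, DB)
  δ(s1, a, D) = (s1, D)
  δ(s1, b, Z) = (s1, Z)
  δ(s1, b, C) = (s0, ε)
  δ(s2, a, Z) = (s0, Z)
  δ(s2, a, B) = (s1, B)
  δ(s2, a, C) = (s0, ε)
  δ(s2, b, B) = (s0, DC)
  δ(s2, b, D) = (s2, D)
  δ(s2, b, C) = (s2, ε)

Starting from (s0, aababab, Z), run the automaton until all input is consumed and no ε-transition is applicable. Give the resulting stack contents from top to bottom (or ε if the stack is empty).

(s0, aababab, Z) ⊢ (s0, ababab, DZ) ⊢ (s1, babab, CDZ) ⊢ (s0, abab, DZ) ⊢ (s1, bab, CDZ) ⊢ (s0, ab, DZ) ⊢ (s1, b, CDZ) ⊢ (s0, ε, DZ)
All input consumed in state s0 with stack DZ.

DZ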